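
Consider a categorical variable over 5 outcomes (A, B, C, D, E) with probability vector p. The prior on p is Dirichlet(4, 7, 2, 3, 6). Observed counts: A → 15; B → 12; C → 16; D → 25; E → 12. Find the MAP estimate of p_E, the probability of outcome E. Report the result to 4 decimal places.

MAP estimate of p_E = 0.1753

The posterior is Dirichlet(αᵢ + nᵢ) = Dirichlet(19, 19, 18, 28, 18).
For a Dirichlet(a₁,…,a_K) with all aᵢ > 1, the mode has j-th component (aⱼ − 1)/(Σaᵢ − K).
Here Σaᵢ = 102 and K = 5, so p_E = (18 − 1)/(102 − 5) = 17/97 ≈ 0.1753.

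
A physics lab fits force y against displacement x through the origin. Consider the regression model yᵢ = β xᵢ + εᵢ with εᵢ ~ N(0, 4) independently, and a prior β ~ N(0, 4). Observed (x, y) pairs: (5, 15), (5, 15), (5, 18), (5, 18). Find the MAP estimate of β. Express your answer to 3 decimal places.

β̂_MAP = 3.267

log p(β | y) = −Σ(yᵢ − βxᵢ)²/(2·4) − β²/(2·4) + const.
Setting the derivative to zero: Σxᵢ(yᵢ − βxᵢ)/4 − β/4 = 0, so β = Σxᵢyᵢ / (Σxᵢ² + σ²/τ²).
Σxᵢyᵢ = 5·15 + 5·15 + 5·18 + 5·18 = 330; Σxᵢ² = 100; σ²/τ² = 1.
β̂_MAP = 330 / (100 + 1) = 330/101 ≈ 3.267.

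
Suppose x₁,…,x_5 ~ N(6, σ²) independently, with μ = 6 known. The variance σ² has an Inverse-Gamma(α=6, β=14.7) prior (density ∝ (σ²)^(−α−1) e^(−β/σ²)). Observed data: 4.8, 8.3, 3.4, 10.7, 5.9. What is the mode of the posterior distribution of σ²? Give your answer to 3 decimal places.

Sum of squared deviations about the known mean: SS = (4.8−6)² + (8.3−6)² + (3.4−6)² + (10.7−6)² + (5.9−6)² = 35.59.
The Normal likelihood contributes (σ²)^(−n/2) exp(−SS/(2σ²)), so the posterior is Inverse-Gamma(α + n/2, β + SS/2) = Inverse-Gamma(8.5, 32.495).
The mode of Inverse-Gamma(a, b) is b/(a+1) = 32.495/9.5 ≈ 3.421.

σ̂²_MAP = 3.421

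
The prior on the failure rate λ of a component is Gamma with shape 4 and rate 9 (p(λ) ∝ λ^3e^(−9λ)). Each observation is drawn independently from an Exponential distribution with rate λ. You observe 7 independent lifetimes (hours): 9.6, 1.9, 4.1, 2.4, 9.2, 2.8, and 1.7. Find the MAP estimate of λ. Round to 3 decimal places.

λ̂_MAP = 0.246

The Exponential(rate=λ) likelihood is ∝ λ^n e^(−λΣtᵢ). Here n = 7 and Σtᵢ = 9.6 + 1.9 + 4.1 + 2.4 + 9.2 + 2.8 + 1.7 = 31.7.
Posterior ∝ λ^3e^(−9λ) · λ^7e^(−31.7λ) = λ^10e^(−40.7λ), i.e. Gamma(11, 40.7).
Mode = (a−1)/b = 10/40.7 ≈ 0.246.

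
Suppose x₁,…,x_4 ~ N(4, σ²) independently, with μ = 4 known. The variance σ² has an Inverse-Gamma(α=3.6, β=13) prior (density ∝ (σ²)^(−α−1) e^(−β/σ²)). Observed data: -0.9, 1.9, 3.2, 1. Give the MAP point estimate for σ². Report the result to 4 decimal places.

Sum of squared deviations about the known mean: SS = (-0.9−4)² + (1.9−4)² + (3.2−4)² + (1−4)² = 38.06.
The Normal likelihood contributes (σ²)^(−n/2) exp(−SS/(2σ²)), so the posterior is Inverse-Gamma(α + n/2, β + SS/2) = Inverse-Gamma(5.6, 32.03).
The mode of Inverse-Gamma(a, b) is b/(a+1) = 32.03/6.6 ≈ 4.8530.

σ̂²_MAP = 4.8530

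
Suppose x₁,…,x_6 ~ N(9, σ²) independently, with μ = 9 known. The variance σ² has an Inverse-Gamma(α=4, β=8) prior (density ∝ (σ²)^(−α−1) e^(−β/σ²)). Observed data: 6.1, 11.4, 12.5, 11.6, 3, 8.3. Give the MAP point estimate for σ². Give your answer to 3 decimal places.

Sum of squared deviations about the known mean: SS = (6.1−9)² + (11.4−9)² + (12.5−9)² + (11.6−9)² + (3−9)² + (8.3−9)² = 69.67.
The Normal likelihood contributes (σ²)^(−n/2) exp(−SS/(2σ²)), so the posterior is Inverse-Gamma(α + n/2, β + SS/2) = Inverse-Gamma(7, 42.835).
The mode of Inverse-Gamma(a, b) is b/(a+1) = 42.835/8 ≈ 5.354.

σ̂²_MAP = 5.354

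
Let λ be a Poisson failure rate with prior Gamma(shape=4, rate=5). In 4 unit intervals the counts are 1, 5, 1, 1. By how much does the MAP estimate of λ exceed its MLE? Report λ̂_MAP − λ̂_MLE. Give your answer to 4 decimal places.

Σxᵢ = 8. Posterior is Gamma(12, 9); MAP = (12−1)/9 = 11/9 ≈ 1.22222.
MLE = x̄ = 8/4 ≈ 2.00000.
Difference = 11/9 − 8/4 = -7/9 ≈ -0.7778.

MAP − MLE = -0.7778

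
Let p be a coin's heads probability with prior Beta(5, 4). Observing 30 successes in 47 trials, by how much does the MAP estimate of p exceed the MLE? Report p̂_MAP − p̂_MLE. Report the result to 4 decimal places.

MAP − MLE = -0.0087

Posterior is Beta(35, 21); MAP = (35−1)/(56−2) = 34/54 ≈ 0.62963.
MLE ignores the prior: p̂_MLE = k/n = 30/47 ≈ 0.63830.
Difference = 34/54 − 30/47 = -11/1269 ≈ -0.0087.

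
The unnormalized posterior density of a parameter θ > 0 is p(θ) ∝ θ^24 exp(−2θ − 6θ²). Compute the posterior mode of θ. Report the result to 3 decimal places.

ℓ'(θ) = 24/θ − 2 − 12θ. Setting this to zero and multiplying by θ: 12θ² + 2θ − 24 = 0.
θ = (−2 + √(2² + 4·12·24)) / (2·12) = (−2 + √1156) / 24 = (−2 + 34)/24 = 4/3.
ℓ''(θ) = −24/θ² − 12 < 0, confirming a maximum.

θ̂_MAP = 1.333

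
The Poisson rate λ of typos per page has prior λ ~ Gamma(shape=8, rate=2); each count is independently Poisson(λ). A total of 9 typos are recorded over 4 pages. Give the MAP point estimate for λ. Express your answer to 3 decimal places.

Σxᵢ = 9, n = 4.
Posterior ∝ λ^7e^(−2λ) · λ^9e^(−4λ) = λ^16e^(−6λ), i.e. Gamma(shape=17, rate=6).
The mode of a Gamma(a, b) with a ≥ 1 (shape–rate) is (a−1)/b = 16/6 ≈ 2.667.

λ̂_MAP = 2.667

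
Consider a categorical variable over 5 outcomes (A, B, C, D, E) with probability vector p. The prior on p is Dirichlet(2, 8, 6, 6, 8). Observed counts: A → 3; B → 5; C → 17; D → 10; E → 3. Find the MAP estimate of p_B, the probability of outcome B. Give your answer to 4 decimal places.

The posterior is Dirichlet(αᵢ + nᵢ) = Dirichlet(5, 13, 23, 16, 11).
For a Dirichlet(a₁,…,a_K) with all aᵢ > 1, the mode has j-th component (aⱼ − 1)/(Σaᵢ − K).
Here Σaᵢ = 68 and K = 5, so p_B = (13 − 1)/(68 − 5) = 12/63 ≈ 0.1905.

MAP estimate of p_B = 0.1905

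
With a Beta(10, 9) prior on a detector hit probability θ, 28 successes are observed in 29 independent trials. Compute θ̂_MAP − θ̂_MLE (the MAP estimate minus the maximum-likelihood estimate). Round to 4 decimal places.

MAP − MLE = -0.1612

Posterior is Beta(38, 10); MAP = (38−1)/(48−2) = 37/46 ≈ 0.80435.
MLE ignores the prior: θ̂_MLE = k/n = 28/29 ≈ 0.96552.
Difference = 37/46 − 28/29 = -215/1334 ≈ -0.1612.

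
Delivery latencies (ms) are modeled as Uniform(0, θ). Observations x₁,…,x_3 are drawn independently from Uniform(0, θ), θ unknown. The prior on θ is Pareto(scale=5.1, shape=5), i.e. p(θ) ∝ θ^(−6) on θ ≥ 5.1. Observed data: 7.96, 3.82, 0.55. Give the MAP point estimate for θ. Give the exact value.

The Uniform(0, θ) likelihood is θ^(−n) for θ ≥ max(xᵢ), zero otherwise. Here max(xᵢ) = 7.96.
Posterior ∝ θ^(−6) · θ^(−3) = θ^(−9) on θ ≥ max(5.1, 7.96) = 7.96.
This density is strictly decreasing in θ, so the posterior mode lies at the lower boundary of the support.

θ̂_MAP = 7.96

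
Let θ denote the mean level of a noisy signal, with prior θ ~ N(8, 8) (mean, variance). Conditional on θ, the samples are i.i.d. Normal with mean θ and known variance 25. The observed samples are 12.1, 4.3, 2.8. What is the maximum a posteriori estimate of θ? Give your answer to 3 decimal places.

n = 3; x̄ = (12.1 + 4.3 + 2.8)/3 = 19.2/3 = 6.4.
For a Normal prior and Normal likelihood with known variance, the posterior is Normal; its mode equals its mean, the precision-weighted average.
Prior precision 1/σ₀² = 1/8 = 0.125; data precision n/σ² = 3/25 = 0.12.
θ̂ = (0.125·8 + 0.12·6.4) / (0.125 + 0.12) = 1.768/0.245 = 1768/245 ≈ 7.216.

θ̂_MAP = 7.216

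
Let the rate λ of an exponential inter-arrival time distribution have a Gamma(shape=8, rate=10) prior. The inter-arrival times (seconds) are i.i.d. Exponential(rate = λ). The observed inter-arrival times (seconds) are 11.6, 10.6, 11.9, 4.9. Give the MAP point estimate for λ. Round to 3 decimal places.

The Exponential(rate=λ) likelihood is ∝ λ^n e^(−λΣtᵢ). Here n = 4 and Σtᵢ = 11.6 + 10.6 + 11.9 + 4.9 = 39.
Posterior ∝ λ^7e^(−10λ) · λ^4e^(−39λ) = λ^11e^(−49λ), i.e. Gamma(12, 49).
Mode = (a−1)/b = 11/49 ≈ 0.224.

λ̂_MAP = 0.224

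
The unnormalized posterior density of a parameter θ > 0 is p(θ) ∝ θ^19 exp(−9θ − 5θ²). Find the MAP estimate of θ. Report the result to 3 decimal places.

θ̂_MAP = 1.000

ℓ'(θ) = 19/θ − 9 − 10θ. Setting this to zero and multiplying by θ: 10θ² + 9θ − 19 = 0.
θ = (−9 + √(9² + 4·10·19)) / (2·10) = (−9 + √841) / 20 = (−9 + 29)/20 = 1.
ℓ''(θ) = −19/θ² − 10 < 0, confirming a maximum.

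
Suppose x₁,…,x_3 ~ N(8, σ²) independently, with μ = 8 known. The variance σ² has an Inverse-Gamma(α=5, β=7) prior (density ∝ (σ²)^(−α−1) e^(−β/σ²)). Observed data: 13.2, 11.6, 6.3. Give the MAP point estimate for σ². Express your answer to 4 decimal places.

σ̂²_MAP = 3.7927

Sum of squared deviations about the known mean: SS = (13.2−8)² + (11.6−8)² + (6.3−8)² = 42.89.
The Normal likelihood contributes (σ²)^(−n/2) exp(−SS/(2σ²)), so the posterior is Inverse-Gamma(α + n/2, β + SS/2) = Inverse-Gamma(6.5, 28.445).
The mode of Inverse-Gamma(a, b) is b/(a+1) = 28.445/7.5 ≈ 3.7927.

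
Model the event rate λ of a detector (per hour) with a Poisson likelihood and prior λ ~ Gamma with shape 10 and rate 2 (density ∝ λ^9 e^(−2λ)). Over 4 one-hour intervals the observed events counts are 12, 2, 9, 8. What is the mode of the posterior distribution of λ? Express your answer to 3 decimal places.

Σxᵢ = 12+2+9+8 = 31, with n = 4.
Posterior ∝ λ^9e^(−2λ) · λ^31e^(−4λ) = λ^40e^(−6λ), i.e. Gamma(shape=41, rate=6).
The mode of a Gamma(a, b) with a ≥ 1 (shape–rate) is (a−1)/b = 40/6 ≈ 6.667.

λ̂_MAP = 6.667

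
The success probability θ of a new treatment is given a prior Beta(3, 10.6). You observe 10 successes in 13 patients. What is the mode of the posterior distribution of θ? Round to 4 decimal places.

θ̂_MAP = 0.4878

Prior: Beta(3, 10.6).
Data: 10 successes in 13 trials. The binomial likelihood contributes θ^10(1−θ)^3, so the posterior is Beta(3+10, 10.6+3) = Beta(13, 13.6).
For Beta(a, b) with a, b > 1 the mode is (a−1)/(a+b−2) = 12/24.6 ≈ 0.4878.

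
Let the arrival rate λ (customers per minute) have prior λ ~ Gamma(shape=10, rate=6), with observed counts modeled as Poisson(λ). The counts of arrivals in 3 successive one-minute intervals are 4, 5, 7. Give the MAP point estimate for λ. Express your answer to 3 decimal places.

Σxᵢ = 4+5+7 = 16, with n = 3.
Posterior ∝ λ^9e^(−6λ) · λ^16e^(−3λ) = λ^25e^(−9λ), i.e. Gamma(shape=26, rate=9).
The mode of a Gamma(a, b) with a ≥ 1 (shape–rate) is (a−1)/b = 25/9 ≈ 2.778.

λ̂_MAP = 2.778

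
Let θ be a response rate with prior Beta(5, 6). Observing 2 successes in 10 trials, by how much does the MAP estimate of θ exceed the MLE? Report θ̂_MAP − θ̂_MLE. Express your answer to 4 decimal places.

MAP − MLE = 0.1158

Posterior is Beta(7, 14); MAP = (7−1)/(21−2) = 6/19 ≈ 0.31579.
MLE ignores the prior: θ̂_MLE = k/n = 2/10 ≈ 0.20000.
Difference = 6/19 − 2/10 = 11/95 ≈ 0.1158.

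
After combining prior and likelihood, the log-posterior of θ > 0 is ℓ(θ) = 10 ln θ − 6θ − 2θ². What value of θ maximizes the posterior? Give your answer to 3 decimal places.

ℓ'(θ) = 10/θ − 6 − 4θ. Setting this to zero and multiplying by θ: 4θ² + 6θ − 10 = 0.
θ = (−6 + √(6² + 4·4·10)) / (2·4) = (−6 + √196) / 8 = (−6 + 14)/8 = 1.
ℓ''(θ) = −10/θ² − 4 < 0, confirming a maximum.

θ̂_MAP = 1.000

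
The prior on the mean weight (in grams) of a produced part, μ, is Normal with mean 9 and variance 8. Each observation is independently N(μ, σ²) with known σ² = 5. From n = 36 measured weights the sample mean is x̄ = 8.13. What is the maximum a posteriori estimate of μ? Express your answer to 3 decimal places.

n = 36, x̄ = 8.13.
For a Normal prior and Normal likelihood with known variance, the posterior is Normal; its mode equals its mean, the precision-weighted average.
Prior precision 1/σ₀² = 1/8 = 0.125; data precision n/σ² = 36/5 = 7.2.
μ̂ = (0.125·9 + 7.2·8.13) / (0.125 + 7.2) = 59.661/7.325 = 59661/7325 ≈ 8.145.

μ̂_MAP = 8.145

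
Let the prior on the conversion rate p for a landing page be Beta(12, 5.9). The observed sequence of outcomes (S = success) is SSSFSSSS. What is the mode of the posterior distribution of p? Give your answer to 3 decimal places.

p̂_MAP = 0.753

Prior: Beta(12, 5.9).
Data: 7 successes in 8 trials (from the sequence). The binomial likelihood contributes p^7(1−p)^1, so the posterior is Beta(12+7, 5.9+1) = Beta(19, 6.9).
For Beta(a, b) with a, b > 1 the mode is (a−1)/(a+b−2) = 18/23.9 ≈ 0.753.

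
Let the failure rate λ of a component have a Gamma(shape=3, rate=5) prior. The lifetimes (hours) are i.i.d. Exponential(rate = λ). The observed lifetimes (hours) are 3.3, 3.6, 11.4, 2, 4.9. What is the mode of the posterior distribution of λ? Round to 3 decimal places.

λ̂_MAP = 0.232

The Exponential(rate=λ) likelihood is ∝ λ^n e^(−λΣtᵢ). Here n = 5 and Σtᵢ = 3.3 + 3.6 + 11.4 + 2 + 4.9 = 25.2.
Posterior ∝ λ^2e^(−5λ) · λ^5e^(−25.2λ) = λ^7e^(−30.2λ), i.e. Gamma(8, 30.2).
Mode = (a−1)/b = 7/30.2 ≈ 0.232.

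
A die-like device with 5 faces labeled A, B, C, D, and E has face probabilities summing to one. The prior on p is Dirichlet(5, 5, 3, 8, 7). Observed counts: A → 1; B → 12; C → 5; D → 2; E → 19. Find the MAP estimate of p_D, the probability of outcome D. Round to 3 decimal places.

The posterior is Dirichlet(αᵢ + nᵢ) = Dirichlet(6, 17, 8, 10, 26).
For a Dirichlet(a₁,…,a_K) with all aᵢ > 1, the mode has j-th component (aⱼ − 1)/(Σaᵢ − K).
Here Σaᵢ = 67 and K = 5, so p_D = (10 − 1)/(67 − 5) = 9/62 ≈ 0.145.

MAP estimate of p_D = 0.145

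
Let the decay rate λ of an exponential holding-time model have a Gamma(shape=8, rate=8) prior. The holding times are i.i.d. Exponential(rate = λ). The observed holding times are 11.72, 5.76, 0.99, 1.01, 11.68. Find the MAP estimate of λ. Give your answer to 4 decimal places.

The Exponential(rate=λ) likelihood is ∝ λ^n e^(−λΣtᵢ). Here n = 5 and Σtᵢ = 11.72 + 5.76 + 0.99 + 1.01 + 11.68 = 31.16.
Posterior ∝ λ^7e^(−8λ) · λ^5e^(−31.16λ) = λ^12e^(−39.16λ), i.e. Gamma(13, 39.16).
Mode = (a−1)/b = 12/39.16 ≈ 0.3064.

λ̂_MAP = 0.3064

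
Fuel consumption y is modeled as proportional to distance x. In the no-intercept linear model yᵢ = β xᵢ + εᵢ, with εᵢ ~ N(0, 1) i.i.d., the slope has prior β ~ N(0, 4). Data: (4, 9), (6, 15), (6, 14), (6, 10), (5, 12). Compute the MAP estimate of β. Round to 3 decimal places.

log p(β | y) = −Σ(yᵢ − βxᵢ)²/(2·1) − β²/(2·4) + const.
Setting the derivative to zero: Σxᵢ(yᵢ − βxᵢ)/1 − β/4 = 0, so β = Σxᵢyᵢ / (Σxᵢ² + σ²/τ²).
Σxᵢyᵢ = 4·9 + 6·15 + 6·14 + 6·10 + 5·12 = 330; Σxᵢ² = 149; σ²/τ² = 0.25.
β̂_MAP = 330 / (149 + 0.25) = 330/149.25 ≈ 2.211.

β̂_MAP = 2.211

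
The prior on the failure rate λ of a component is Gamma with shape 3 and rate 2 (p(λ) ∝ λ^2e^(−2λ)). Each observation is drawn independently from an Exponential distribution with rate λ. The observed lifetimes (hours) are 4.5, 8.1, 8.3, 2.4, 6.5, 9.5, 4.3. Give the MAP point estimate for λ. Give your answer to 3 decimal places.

λ̂_MAP = 0.197

The Exponential(rate=λ) likelihood is ∝ λ^n e^(−λΣtᵢ). Here n = 7 and Σtᵢ = 4.5 + 8.1 + 8.3 + 2.4 + 6.5 + 9.5 + 4.3 = 43.6.
Posterior ∝ λ^2e^(−2λ) · λ^7e^(−43.6λ) = λ^9e^(−45.6λ), i.e. Gamma(10, 45.6).
Mode = (a−1)/b = 9/45.6 ≈ 0.197.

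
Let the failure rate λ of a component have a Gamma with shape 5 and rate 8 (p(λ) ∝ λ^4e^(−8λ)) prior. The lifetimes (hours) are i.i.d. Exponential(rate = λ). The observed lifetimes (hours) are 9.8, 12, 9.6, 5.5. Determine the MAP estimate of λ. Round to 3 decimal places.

λ̂_MAP = 0.178

The Exponential(rate=λ) likelihood is ∝ λ^n e^(−λΣtᵢ). Here n = 4 and Σtᵢ = 9.8 + 12 + 9.6 + 5.5 = 36.9.
Posterior ∝ λ^4e^(−8λ) · λ^4e^(−36.9λ) = λ^8e^(−44.9λ), i.e. Gamma(9, 44.9).
Mode = (a−1)/b = 8/44.9 ≈ 0.178.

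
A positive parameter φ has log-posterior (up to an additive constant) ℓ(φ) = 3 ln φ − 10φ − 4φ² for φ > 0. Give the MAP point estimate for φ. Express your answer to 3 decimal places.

ℓ'(φ) = 3/φ − 10 − 8φ. Setting this to zero and multiplying by φ: 8φ² + 10φ − 3 = 0.
φ = (−10 + √(10² + 4·8·3)) / (2·8) = (−10 + √196) / 16 = (−10 + 14)/16 = 1/4.
ℓ''(φ) = −3/φ² − 8 < 0, confirming a maximum.

φ̂_MAP = 0.250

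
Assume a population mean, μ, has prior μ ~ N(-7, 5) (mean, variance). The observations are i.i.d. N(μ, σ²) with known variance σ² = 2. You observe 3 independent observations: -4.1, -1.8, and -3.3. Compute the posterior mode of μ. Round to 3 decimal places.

μ̂_MAP = -3.529

n = 3; x̄ = ((-4.1) + (-1.8) + (-3.3))/3 = -9.2/3 = -46/15 ≈ -3.0667.
For a Normal prior and Normal likelihood with known variance, the posterior is Normal; its mode equals its mean, the precision-weighted average.
Prior precision 1/σ₀² = 1/5 = 0.2; data precision n/σ² = 3/2 = 1.5.
μ̂ = (0.2·(-7) + 1.5·(-46/15)) / (0.2 + 1.5) = (-6)/1.7 = -60/17 ≈ -3.529.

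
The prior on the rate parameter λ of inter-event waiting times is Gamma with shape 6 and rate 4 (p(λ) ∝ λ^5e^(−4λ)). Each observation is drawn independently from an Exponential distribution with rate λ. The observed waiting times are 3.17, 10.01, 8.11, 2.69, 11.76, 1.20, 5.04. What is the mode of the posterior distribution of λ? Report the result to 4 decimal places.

The Exponential(rate=λ) likelihood is ∝ λ^n e^(−λΣtᵢ). Here n = 7 and Σtᵢ = 3.17 + 10.01 + 8.11 + 2.69 + 11.76 + 1.20 + 5.04 = 41.98.
Posterior ∝ λ^5e^(−4λ) · λ^7e^(−41.98λ) = λ^12e^(−45.98λ), i.e. Gamma(13, 45.98).
Mode = (a−1)/b = 12/45.98 ≈ 0.2610.

λ̂_MAP = 0.2610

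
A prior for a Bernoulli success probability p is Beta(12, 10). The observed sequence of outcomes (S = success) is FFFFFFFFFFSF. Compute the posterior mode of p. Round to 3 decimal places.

Prior: Beta(12, 10).
Data: 1 success in 12 trials (from the sequence). The binomial likelihood contributes p(1−p)^11, so the posterior is Beta(12+1, 10+11) = Beta(13, 21).
For Beta(a, b) with a, b > 1 the mode is (a−1)/(a+b−2) = 12/32 ≈ 0.375.

p̂_MAP = 0.375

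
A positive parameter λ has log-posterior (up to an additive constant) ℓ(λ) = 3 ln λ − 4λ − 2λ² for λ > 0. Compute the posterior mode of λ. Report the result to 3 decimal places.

λ̂_MAP = 0.500

ℓ'(λ) = 3/λ − 4 − 4λ. Setting this to zero and multiplying by λ: 4λ² + 4λ − 3 = 0.
λ = (−4 + √(4² + 4·4·3)) / (2·4) = (−4 + √64) / 8 = (−4 + 8)/8 = 1/2.
ℓ''(λ) = −3/λ² − 4 < 0, confirming a maximum.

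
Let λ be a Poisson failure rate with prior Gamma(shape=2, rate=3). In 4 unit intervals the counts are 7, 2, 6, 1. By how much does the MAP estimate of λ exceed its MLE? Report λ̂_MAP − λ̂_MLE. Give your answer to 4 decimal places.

MAP − MLE = -1.5714

Σxᵢ = 16. Posterior is Gamma(18, 7); MAP = (18−1)/7 = 17/7 ≈ 2.42857.
MLE = x̄ = 16/4 ≈ 4.00000.
Difference = 17/7 − 16/4 = -11/7 ≈ -1.5714.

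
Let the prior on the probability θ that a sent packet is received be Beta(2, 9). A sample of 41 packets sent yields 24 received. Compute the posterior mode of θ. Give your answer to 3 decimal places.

θ̂_MAP = 0.500

Prior: Beta(2, 9).
Data: 24 successes in 41 trials. The binomial likelihood contributes θ^24(1−θ)^17, so the posterior is Beta(2+24, 9+17) = Beta(26, 26).
For Beta(a, b) with a, b > 1 the mode is (a−1)/(a+b−2) = 25/50 ≈ 0.500.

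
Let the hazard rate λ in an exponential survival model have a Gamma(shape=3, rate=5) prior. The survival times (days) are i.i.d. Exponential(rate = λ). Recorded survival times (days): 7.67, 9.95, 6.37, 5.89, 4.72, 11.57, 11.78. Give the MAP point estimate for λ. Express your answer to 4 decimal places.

λ̂_MAP = 0.1430

The Exponential(rate=λ) likelihood is ∝ λ^n e^(−λΣtᵢ). Here n = 7 and Σtᵢ = 7.67 + 9.95 + 6.37 + 5.89 + 4.72 + 11.57 + 11.78 = 57.95.
Posterior ∝ λ^2e^(−5λ) · λ^7e^(−57.95λ) = λ^9e^(−62.95λ), i.e. Gamma(10, 62.95).
Mode = (a−1)/b = 9/62.95 ≈ 0.1430.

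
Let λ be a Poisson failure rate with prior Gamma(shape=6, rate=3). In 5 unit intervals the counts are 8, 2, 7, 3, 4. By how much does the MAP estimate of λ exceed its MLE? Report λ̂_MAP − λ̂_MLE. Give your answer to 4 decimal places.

Σxᵢ = 24. Posterior is Gamma(30, 8); MAP = (30−1)/8 = 29/8 ≈ 3.62500.
MLE = x̄ = 24/5 ≈ 4.80000.
Difference = 29/8 − 24/5 = -47/40 ≈ -1.1750.

MAP − MLE = -1.1750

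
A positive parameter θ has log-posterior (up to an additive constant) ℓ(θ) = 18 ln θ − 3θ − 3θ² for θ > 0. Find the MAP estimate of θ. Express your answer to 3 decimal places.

θ̂_MAP = 1.500

ℓ'(θ) = 18/θ − 3 − 6θ. Setting this to zero and multiplying by θ: 6θ² + 3θ − 18 = 0.
θ = (−3 + √(3² + 4·6·18)) / (2·6) = (−3 + √441) / 12 = (−3 + 21)/12 = 3/2.
ℓ''(θ) = −18/θ² − 6 < 0, confirming a maximum.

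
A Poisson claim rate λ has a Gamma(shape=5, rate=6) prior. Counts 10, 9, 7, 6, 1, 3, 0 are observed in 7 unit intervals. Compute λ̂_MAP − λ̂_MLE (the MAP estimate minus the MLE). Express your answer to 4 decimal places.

MAP − MLE = -2.0659

Σxᵢ = 36. Posterior is Gamma(41, 13); MAP = (41−1)/13 = 40/13 ≈ 3.07692.
MLE = x̄ = 36/7 ≈ 5.14286.
Difference = 40/13 − 36/7 = -188/91 ≈ -2.0659.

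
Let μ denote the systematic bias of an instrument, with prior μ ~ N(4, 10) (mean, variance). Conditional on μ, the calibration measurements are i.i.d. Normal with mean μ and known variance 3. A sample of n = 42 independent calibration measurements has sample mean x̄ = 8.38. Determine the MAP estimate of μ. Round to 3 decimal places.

n = 42, x̄ = 8.38.
For a Normal prior and Normal likelihood with known variance, the posterior is Normal; its mode equals its mean, the precision-weighted average.
Prior precision 1/σ₀² = 1/10 = 0.1; data precision n/σ² = 42/3 = 14.
μ̂ = (0.1·4 + 14·8.38) / (0.1 + 14) = 117.72/14.1 = 1962/235 ≈ 8.349.

μ̂_MAP = 8.349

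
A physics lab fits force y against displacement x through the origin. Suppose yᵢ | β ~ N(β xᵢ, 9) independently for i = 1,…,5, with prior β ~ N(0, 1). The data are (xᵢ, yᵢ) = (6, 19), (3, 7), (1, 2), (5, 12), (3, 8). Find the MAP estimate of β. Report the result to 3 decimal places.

β̂_MAP = 2.483

log p(β | y) = −Σ(yᵢ − βxᵢ)²/(2·9) − β²/(2·1) + const.
Setting the derivative to zero: Σxᵢ(yᵢ − βxᵢ)/9 − β/1 = 0, so β = Σxᵢyᵢ / (Σxᵢ² + σ²/τ²).
Σxᵢyᵢ = 6·19 + 3·7 + 1·2 + 5·12 + 3·8 = 221; Σxᵢ² = 80; σ²/τ² = 9.
β̂_MAP = 221 / (80 + 9) = 221/89 ≈ 2.483.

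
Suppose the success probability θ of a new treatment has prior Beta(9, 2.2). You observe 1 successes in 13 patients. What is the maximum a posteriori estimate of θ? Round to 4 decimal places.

Prior: Beta(9, 2.2).
Data: 1 success in 13 trials. The binomial likelihood contributes θ(1−θ)^12, so the posterior is Beta(9+1, 2.2+12) = Beta(10, 14.2).
For Beta(a, b) with a, b > 1 the mode is (a−1)/(a+b−2) = 9/22.2 ≈ 0.4054.

θ̂_MAP = 0.4054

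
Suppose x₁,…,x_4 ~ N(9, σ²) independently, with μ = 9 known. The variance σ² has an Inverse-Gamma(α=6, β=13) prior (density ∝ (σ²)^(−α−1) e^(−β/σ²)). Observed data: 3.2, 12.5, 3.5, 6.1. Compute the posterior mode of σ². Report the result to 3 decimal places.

Sum of squared deviations about the known mean: SS = (3.2−9)² + (12.5−9)² + (3.5−9)² + (6.1−9)² = 84.55.
The Normal likelihood contributes (σ²)^(−n/2) exp(−SS/(2σ²)), so the posterior is Inverse-Gamma(α + n/2, β + SS/2) = Inverse-Gamma(8, 55.275).
The mode of Inverse-Gamma(a, b) is b/(a+1) = 55.275/9 ≈ 6.142.

σ̂²_MAP = 6.142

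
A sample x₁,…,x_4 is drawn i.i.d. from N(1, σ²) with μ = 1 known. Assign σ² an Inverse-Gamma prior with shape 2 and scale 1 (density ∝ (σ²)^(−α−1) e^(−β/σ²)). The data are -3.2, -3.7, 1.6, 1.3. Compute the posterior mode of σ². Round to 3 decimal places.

Sum of squared deviations about the known mean: SS = (-3.2−1)² + (-3.7−1)² + (1.6−1)² + (1.3−1)² = 40.18.
The Normal likelihood contributes (σ²)^(−n/2) exp(−SS/(2σ²)), so the posterior is Inverse-Gamma(α + n/2, β + SS/2) = Inverse-Gamma(4, 21.09).
The mode of Inverse-Gamma(a, b) is b/(a+1) = 21.09/5 ≈ 4.218.

σ̂²_MAP = 4.218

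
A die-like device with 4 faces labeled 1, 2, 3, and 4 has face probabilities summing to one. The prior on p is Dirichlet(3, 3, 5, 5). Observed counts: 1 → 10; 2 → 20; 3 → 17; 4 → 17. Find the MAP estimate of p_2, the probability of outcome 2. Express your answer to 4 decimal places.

MAP estimate: 0.2895

The posterior is Dirichlet(αᵢ + nᵢ) = Dirichlet(13, 23, 22, 22).
For a Dirichlet(a₁,…,a_K) with all aᵢ > 1, the mode has j-th component (aⱼ − 1)/(Σaᵢ − K).
Here Σaᵢ = 80 and K = 4, so p_2 = (23 − 1)/(80 − 4) = 22/76 ≈ 0.2895.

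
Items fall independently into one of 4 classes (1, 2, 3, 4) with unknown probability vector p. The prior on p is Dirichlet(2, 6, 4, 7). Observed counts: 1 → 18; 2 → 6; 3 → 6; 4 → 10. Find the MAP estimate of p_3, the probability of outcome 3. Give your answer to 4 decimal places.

The posterior is Dirichlet(αᵢ + nᵢ) = Dirichlet(20, 12, 10, 17).
For a Dirichlet(a₁,…,a_K) with all aᵢ > 1, the mode has j-th component (aⱼ − 1)/(Σaᵢ − K).
Here Σaᵢ = 59 and K = 4, so p_3 = (10 − 1)/(59 − 4) = 9/55 ≈ 0.1636.

MAP estimate: 0.1636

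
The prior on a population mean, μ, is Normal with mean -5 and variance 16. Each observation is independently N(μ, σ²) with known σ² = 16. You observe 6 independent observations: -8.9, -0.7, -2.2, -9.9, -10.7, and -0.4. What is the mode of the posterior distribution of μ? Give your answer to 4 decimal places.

μ̂_MAP = -5.4000

n = 6; x̄ = ((-8.9) + (-0.7) + (-2.2) + (-9.9) + (-10.7) + (-0.4))/6 = -32.8/6 = -82/15 ≈ -5.4667.
For a Normal prior and Normal likelihood with known variance, the posterior is Normal; its mode equals its mean, the precision-weighted average.
Prior precision 1/σ₀² = 1/16 = 0.0625; data precision n/σ² = 6/16 = 0.375.
μ̂ = (0.0625·(-5) + 0.375·(-82/15)) / (0.0625 + 0.375) = (-2.3625)/0.4375 = -5.4000.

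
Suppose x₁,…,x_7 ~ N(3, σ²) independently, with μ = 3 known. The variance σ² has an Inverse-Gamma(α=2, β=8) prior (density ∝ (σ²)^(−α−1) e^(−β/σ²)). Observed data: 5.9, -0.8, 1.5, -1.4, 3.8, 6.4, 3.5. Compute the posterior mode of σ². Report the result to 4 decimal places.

Sum of squared deviations about the known mean: SS = (5.9−3)² + (-0.8−3)² + (1.5−3)² + (-1.4−3)² + (3.8−3)² + (6.4−3)² + (3.5−3)² = 56.91.
The Normal likelihood contributes (σ²)^(−n/2) exp(−SS/(2σ²)), so the posterior is Inverse-Gamma(α + n/2, β + SS/2) = Inverse-Gamma(5.5, 36.455).
The mode of Inverse-Gamma(a, b) is b/(a+1) = 36.455/6.5 ≈ 5.6085.

σ̂²_MAP = 5.6085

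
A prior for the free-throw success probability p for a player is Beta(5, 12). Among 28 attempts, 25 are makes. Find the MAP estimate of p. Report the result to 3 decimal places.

p̂_MAP = 0.674

Prior: Beta(5, 12).
Data: 25 successes in 28 trials. The binomial likelihood contributes p^25(1−p)^3, so the posterior is Beta(5+25, 12+3) = Beta(30, 15).
For Beta(a, b) with a, b > 1 the mode is (a−1)/(a+b−2) = 29/43 ≈ 0.674.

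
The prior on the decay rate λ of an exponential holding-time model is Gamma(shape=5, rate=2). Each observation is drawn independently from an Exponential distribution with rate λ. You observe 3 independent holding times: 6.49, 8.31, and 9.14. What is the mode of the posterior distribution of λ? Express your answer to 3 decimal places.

λ̂_MAP = 0.270

The Exponential(rate=λ) likelihood is ∝ λ^n e^(−λΣtᵢ). Here n = 3 and Σtᵢ = 6.49 + 8.31 + 9.14 = 23.94.
Posterior ∝ λ^4e^(−2λ) · λ^3e^(−23.94λ) = λ^7e^(−25.94λ), i.e. Gamma(8, 25.94).
Mode = (a−1)/b = 7/25.94 ≈ 0.270.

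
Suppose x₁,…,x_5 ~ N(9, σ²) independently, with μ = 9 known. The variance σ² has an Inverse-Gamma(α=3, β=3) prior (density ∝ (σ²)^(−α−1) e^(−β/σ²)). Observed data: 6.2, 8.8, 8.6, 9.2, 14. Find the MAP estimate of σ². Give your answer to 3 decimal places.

Sum of squared deviations about the known mean: SS = (6.2−9)² + (8.8−9)² + (8.6−9)² + (9.2−9)² + (14−9)² = 33.08.
The Normal likelihood contributes (σ²)^(−n/2) exp(−SS/(2σ²)), so the posterior is Inverse-Gamma(α + n/2, β + SS/2) = Inverse-Gamma(5.5, 19.54).
The mode of Inverse-Gamma(a, b) is b/(a+1) = 19.54/6.5 ≈ 3.006.

σ̂²_MAP = 3.006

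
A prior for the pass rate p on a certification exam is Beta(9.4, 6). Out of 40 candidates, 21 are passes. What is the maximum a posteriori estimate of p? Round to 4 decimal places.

p̂_MAP = 0.5506

Prior: Beta(9.4, 6).
Data: 21 successes in 40 trials. The binomial likelihood contributes p^21(1−p)^19, so the posterior is Beta(9.4+21, 6+19) = Beta(30.4, 25).
For Beta(a, b) with a, b > 1 the mode is (a−1)/(a+b−2) = 29.4/53.4 ≈ 0.5506.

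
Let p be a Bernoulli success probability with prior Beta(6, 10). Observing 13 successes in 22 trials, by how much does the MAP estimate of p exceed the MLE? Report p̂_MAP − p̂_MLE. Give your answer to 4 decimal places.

MAP − MLE = -0.0909

Posterior is Beta(19, 19); MAP = (19−1)/(38−2) = 18/36 ≈ 0.50000.
MLE ignores the prior: p̂_MLE = k/n = 13/22 ≈ 0.59091.
Difference = 18/36 − 13/22 = -1/11 ≈ -0.0909.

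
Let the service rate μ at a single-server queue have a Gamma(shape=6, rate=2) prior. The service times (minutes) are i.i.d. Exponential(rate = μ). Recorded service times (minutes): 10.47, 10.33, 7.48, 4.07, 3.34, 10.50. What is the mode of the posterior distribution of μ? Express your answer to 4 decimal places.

μ̂_MAP = 0.2283

The Exponential(rate=μ) likelihood is ∝ μ^n e^(−μΣtᵢ). Here n = 6 and Σtᵢ = 10.47 + 10.33 + 7.48 + 4.07 + 3.34 + 10.50 = 46.19.
Posterior ∝ μ^5e^(−2μ) · μ^6e^(−46.19μ) = μ^11e^(−48.19μ), i.e. Gamma(12, 48.19).
Mode = (a−1)/b = 11/48.19 ≈ 0.2283.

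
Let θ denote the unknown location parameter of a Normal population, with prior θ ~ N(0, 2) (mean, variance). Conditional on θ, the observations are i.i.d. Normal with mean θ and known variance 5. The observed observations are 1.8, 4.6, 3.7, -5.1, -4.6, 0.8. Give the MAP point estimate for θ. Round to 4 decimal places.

n = 6; x̄ = (1.8 + 4.6 + 3.7 + (-5.1) + (-4.6) + 0.8)/6 = 1.2/6 = 0.2.
For a Normal prior and Normal likelihood with known variance, the posterior is Normal; its mode equals its mean, the precision-weighted average.
Prior precision 1/σ₀² = 1/2 = 0.5; data precision n/σ² = 6/5 = 1.2.
θ̂ = (0.5·0 + 1.2·0.2) / (0.5 + 1.2) = 0.24/1.7 = 12/85 ≈ 0.1412.

θ̂_MAP = 0.1412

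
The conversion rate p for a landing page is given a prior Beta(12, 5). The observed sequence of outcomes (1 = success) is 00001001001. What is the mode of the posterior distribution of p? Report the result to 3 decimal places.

Prior: Beta(12, 5).
Data: 3 successes in 11 trials (from the sequence). The binomial likelihood contributes p^3(1−p)^8, so the posterior is Beta(12+3, 5+8) = Beta(15, 13).
For Beta(a, b) with a, b > 1 the mode is (a−1)/(a+b−2) = 14/26 ≈ 0.538.

p̂_MAP = 0.538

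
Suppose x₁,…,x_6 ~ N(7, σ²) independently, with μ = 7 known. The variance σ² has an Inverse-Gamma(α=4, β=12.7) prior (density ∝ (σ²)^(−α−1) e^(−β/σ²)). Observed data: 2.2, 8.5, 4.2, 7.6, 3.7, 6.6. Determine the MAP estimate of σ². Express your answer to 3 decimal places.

Sum of squared deviations about the known mean: SS = (2.2−7)² + (8.5−7)² + (4.2−7)² + (7.6−7)² + (3.7−7)² + (6.6−7)² = 44.54.
The Normal likelihood contributes (σ²)^(−n/2) exp(−SS/(2σ²)), so the posterior is Inverse-Gamma(α + n/2, β + SS/2) = Inverse-Gamma(7, 34.97).
The mode of Inverse-Gamma(a, b) is b/(a+1) = 34.97/8 ≈ 4.371.

σ̂²_MAP = 4.371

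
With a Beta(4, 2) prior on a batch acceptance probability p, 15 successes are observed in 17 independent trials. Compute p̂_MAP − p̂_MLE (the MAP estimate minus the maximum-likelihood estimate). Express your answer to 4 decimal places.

MAP − MLE = -0.0252

Posterior is Beta(19, 4); MAP = (19−1)/(23−2) = 18/21 ≈ 0.85714.
MLE ignores the prior: p̂_MLE = k/n = 15/17 ≈ 0.88235.
Difference = 18/21 − 15/17 = -3/119 ≈ -0.0252.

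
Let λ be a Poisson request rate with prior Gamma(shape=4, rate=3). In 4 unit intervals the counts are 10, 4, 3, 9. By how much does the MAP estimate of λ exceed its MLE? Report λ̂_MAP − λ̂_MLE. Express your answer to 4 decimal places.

MAP − MLE = -2.3571

Σxᵢ = 26. Posterior is Gamma(30, 7); MAP = (30−1)/7 = 29/7 ≈ 4.14286.
MLE = x̄ = 26/4 ≈ 6.50000.
Difference = 29/7 − 26/4 = -33/14 ≈ -2.3571.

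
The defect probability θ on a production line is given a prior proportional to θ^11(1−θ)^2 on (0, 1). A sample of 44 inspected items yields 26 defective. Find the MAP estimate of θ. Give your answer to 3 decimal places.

The prior density ∝ θ^11(1−θ)^2 is the kernel of Beta(12, 3).
Data: 26 successes in 44 trials. The binomial likelihood contributes θ^26(1−θ)^18, so the posterior is Beta(12+26, 3+18) = Beta(38, 21).
For Beta(a, b) with a, b > 1 the mode is (a−1)/(a+b−2) = 37/57 ≈ 0.649.

θ̂_MAP = 0.649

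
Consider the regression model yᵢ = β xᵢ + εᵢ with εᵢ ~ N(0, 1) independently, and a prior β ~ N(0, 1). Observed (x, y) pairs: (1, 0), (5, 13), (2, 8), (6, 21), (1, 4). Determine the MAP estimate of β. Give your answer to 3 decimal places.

log p(β | y) = −Σ(yᵢ − βxᵢ)²/(2·1) − β²/(2·1) + const.
Setting the derivative to zero: Σxᵢ(yᵢ − βxᵢ)/1 − β/1 = 0, so β = Σxᵢyᵢ / (Σxᵢ² + σ²/τ²).
Σxᵢyᵢ = 1·0 + 5·13 + 2·8 + 6·21 + 1·4 = 211; Σxᵢ² = 67; σ²/τ² = 1.
β̂_MAP = 211 / (67 + 1) = 211/68 ≈ 3.103.

β̂_MAP = 3.103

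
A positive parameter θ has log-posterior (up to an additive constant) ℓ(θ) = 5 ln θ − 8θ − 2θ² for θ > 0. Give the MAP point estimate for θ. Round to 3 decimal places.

ℓ'(θ) = 5/θ − 8 − 4θ. Setting this to zero and multiplying by θ: 4θ² + 8θ − 5 = 0.
θ = (−8 + √(8² + 4·4·5)) / (2·4) = (−8 + √144) / 8 = (−8 + 12)/8 = 1/2.
ℓ''(θ) = −5/θ² − 4 < 0, confirming a maximum.

θ̂_MAP = 0.500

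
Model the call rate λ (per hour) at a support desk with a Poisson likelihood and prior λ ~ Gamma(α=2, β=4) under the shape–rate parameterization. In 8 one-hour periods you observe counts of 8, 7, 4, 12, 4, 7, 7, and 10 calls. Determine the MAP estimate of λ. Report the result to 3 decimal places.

λ̂_MAP = 5.000

Σxᵢ = 8+7+4+12+4+7+7+10 = 59, with n = 8.
Posterior ∝ λe^(−4λ) · λ^59e^(−8λ) = λ^60e^(−12λ), i.e. Gamma(shape=61, rate=12).
The mode of a Gamma(a, b) with a ≥ 1 (shape–rate) is (a−1)/b = 60/12 ≈ 5.000.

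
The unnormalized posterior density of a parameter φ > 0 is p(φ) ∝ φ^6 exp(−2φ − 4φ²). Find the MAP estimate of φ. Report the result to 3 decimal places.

ℓ'(φ) = 6/φ − 2 − 8φ. Setting this to zero and multiplying by φ: 8φ² + 2φ − 6 = 0.
φ = (−2 + √(2² + 4·8·6)) / (2·8) = (−2 + √196) / 16 = (−2 + 14)/16 = 3/4.
ℓ''(φ) = −6/φ² − 8 < 0, confirming a maximum.

φ̂_MAP = 0.750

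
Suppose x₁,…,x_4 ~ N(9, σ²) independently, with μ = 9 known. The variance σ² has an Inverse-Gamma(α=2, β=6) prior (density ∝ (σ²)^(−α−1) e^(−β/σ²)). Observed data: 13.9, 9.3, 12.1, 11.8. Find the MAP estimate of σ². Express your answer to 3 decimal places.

Sum of squared deviations about the known mean: SS = (13.9−9)² + (9.3−9)² + (12.1−9)² + (11.8−9)² = 41.55.
The Normal likelihood contributes (σ²)^(−n/2) exp(−SS/(2σ²)), so the posterior is Inverse-Gamma(α + n/2, β + SS/2) = Inverse-Gamma(4, 26.775).
The mode of Inverse-Gamma(a, b) is b/(a+1) = 26.775/5 ≈ 5.355.

σ̂²_MAP = 5.355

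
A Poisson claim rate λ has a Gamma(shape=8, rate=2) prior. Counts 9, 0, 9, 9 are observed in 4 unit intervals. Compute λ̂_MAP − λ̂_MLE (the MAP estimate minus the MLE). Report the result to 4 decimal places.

MAP − MLE = -1.0833

Σxᵢ = 27. Posterior is Gamma(35, 6); MAP = (35−1)/6 = 34/6 ≈ 5.66667.
MLE = x̄ = 27/4 ≈ 6.75000.
Difference = 34/6 − 27/4 = -13/12 ≈ -1.0833.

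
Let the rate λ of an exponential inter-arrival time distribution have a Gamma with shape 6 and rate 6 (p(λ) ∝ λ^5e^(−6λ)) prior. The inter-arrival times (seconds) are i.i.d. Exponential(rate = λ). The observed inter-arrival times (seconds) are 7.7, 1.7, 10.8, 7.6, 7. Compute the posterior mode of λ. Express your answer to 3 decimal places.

λ̂_MAP = 0.245

The Exponential(rate=λ) likelihood is ∝ λ^n e^(−λΣtᵢ). Here n = 5 and Σtᵢ = 7.7 + 1.7 + 10.8 + 7.6 + 7 = 34.8.
Posterior ∝ λ^5e^(−6λ) · λ^5e^(−34.8λ) = λ^10e^(−40.8λ), i.e. Gamma(11, 40.8).
Mode = (a−1)/b = 10/40.8 ≈ 0.245.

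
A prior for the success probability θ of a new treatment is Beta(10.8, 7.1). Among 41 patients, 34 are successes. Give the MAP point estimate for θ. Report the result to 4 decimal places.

Prior: Beta(10.8, 7.1).
Data: 34 successes in 41 trials. The binomial likelihood contributes θ^34(1−θ)^7, so the posterior is Beta(10.8+34, 7.1+7) = Beta(44.8, 14.1).
For Beta(a, b) with a, b > 1 the mode is (a−1)/(a+b−2) = 43.8/56.9 ≈ 0.7698.

θ̂_MAP = 0.7698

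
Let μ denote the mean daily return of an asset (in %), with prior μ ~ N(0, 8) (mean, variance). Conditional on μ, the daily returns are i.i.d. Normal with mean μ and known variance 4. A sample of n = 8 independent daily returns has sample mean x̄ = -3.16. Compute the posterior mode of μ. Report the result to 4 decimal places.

μ̂_MAP = -2.9741

n = 8, x̄ = -3.16.
For a Normal prior and Normal likelihood with known variance, the posterior is Normal; its mode equals its mean, the precision-weighted average.
Prior precision 1/σ₀² = 1/8 = 0.125; data precision n/σ² = 8/4 = 2.
μ̂ = (0.125·0 + 2·(-3.16)) / (0.125 + 2) = (-6.32)/2.125 = -1264/425 ≈ -2.9741.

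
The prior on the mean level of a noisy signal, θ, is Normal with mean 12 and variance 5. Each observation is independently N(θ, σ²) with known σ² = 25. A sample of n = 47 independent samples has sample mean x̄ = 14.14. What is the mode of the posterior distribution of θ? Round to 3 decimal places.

θ̂_MAP = 13.934

n = 47, x̄ = 14.14.
For a Normal prior and Normal likelihood with known variance, the posterior is Normal; its mode equals its mean, the precision-weighted average.
Prior precision 1/σ₀² = 1/5 = 0.2; data precision n/σ² = 47/25 = 1.88.
θ̂ = (0.2·12 + 1.88·14.14) / (0.2 + 1.88) = 28.9832/2.08 = 36229/2600 ≈ 13.934.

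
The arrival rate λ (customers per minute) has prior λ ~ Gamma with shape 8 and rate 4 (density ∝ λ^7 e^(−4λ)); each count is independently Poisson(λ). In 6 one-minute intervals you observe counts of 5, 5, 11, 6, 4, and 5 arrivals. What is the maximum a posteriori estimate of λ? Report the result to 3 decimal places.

Σxᵢ = 5+5+11+6+4+5 = 36, with n = 6.
Posterior ∝ λ^7e^(−4λ) · λ^36e^(−6λ) = λ^43e^(−10λ), i.e. Gamma(shape=44, rate=10).
The mode of a Gamma(a, b) with a ≥ 1 (shape–rate) is (a−1)/b = 43/10 ≈ 4.300.

λ̂_MAP = 4.300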